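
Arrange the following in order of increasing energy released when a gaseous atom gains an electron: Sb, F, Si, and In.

In, Sb, Si, F

Atoms with high Z_eff and room in the valence shell (especially the halogens) have the most exothermic electron affinities.
Here both period and group differ, so the two effects have to be weighed against each other.
Sb > In: both are in period 5; the period trend gives Sb the larger value.
Si > Sb: the two effects oppose for this pair; the down-group effect wins (134 vs 103 kJ/mol).
F > Si: both effects reinforce here, so F is clearly the higher of the two.
Tabulated electron affinity (kJ/mol): F 328, Si 134, In 29, Sb 103.
So from lowest to highest: In < Sb < Si < F.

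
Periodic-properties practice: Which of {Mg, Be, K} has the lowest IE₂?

Mg

The second ionization energy removes an electron from the +1 ion. For each element: Mg⁺ still has 1 valence electron; Be⁺ still has 1 valence electron; K⁺ is the bare [Ar] core.
Core electrons are held far more tightly than valence electrons, so K tops the IE_2 order.
Valence configurations: Mg⁺ [Ne]3s¹, Be⁺ [He]2s¹.
The numbers (kJ/mol): Mg 1451, Be 1757, K 3052.
Hence IE_2: Mg < Be < K.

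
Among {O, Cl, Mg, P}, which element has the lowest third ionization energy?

P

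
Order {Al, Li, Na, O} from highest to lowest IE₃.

IE_3 is the cost of taking one more electron from the +2 cation: Al²⁺ still has 1 valence electron; Li²⁺ is already 1 electron into the core; Na²⁺ is already 1 electron into the core; O²⁺ still has 4 valence electrons.
Pulling an electron out of a noble-gas core costs far more than removing a remaining valence electron, so Na and Li sit at the high end of IE_3.
Valence configurations: Al²⁺ [Ne]3s¹, O²⁺ [He]2s²2p².
Approximate IE_3 values (kJ/mol): Al 2745, Li 11815, Na 6910, O 5300.
Overall IE_3 order: Al < O < Na < Li.

Li > Na > O > Al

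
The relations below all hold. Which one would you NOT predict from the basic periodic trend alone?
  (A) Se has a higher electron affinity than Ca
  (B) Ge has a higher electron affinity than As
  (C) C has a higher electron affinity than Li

The general trend: electron affinity increases across a period and decreases down a group.
(A) Se (period 4, group 16) vs Ca (period 4, group 2): the stated order agrees with the simple trend.
(B) Ge (period 4, group 14) vs As (period 4, group 15): the stated order contradicts the simple trend.
(C) C (period 2, group 14) vs Li (period 2, group 1): the stated order agrees with the simple trend.
The exception is (B): adding an electron to As's half-filled 4p³ is unfavourable, so Ge (4p²) has the more exothermic EA.

(B)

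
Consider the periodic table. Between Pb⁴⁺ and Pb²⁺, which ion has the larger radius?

Pb²⁺

Both ions have Z = 82 protons, but Pb⁴⁺ has lost more electrons, so its remaining electrons feel a larger effective nuclear charge per electron and are pulled in more tightly.
Higher positive charge → smaller ion, so Pb²⁺ > Pb⁴⁺.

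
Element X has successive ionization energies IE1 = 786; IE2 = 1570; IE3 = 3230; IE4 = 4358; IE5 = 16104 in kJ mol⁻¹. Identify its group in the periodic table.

Group 14

Look for the largest jump between consecutive ionization energies: IE5/IE4 ≈ 3.7, far larger than any earlier ratio.
That jump marks the point where a core electron is being removed. So the atom has 4 valence electrons.
A main-group element with 4 valence electrons is in group 14.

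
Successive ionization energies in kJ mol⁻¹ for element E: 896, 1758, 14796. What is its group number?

Look for the largest jump between consecutive ionization energies: IE3/IE2 ≈ 8.4, far larger than any earlier ratio.
That jump marks the point where a core electron is being removed. So the atom has 2 valence electrons.
A main-group element with 2 valence electrons is in group 2.

Group 2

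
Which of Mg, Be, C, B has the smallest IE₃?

After 2 electrons have been removed, what remains? Mg²⁺ is the bare [Ne] core; Be²⁺ is the bare [He] core; C²⁺ still has 2 valence electrons; B²⁺ still has 1 valence electron.
Pulling an electron out of a noble-gas core costs far more than removing a remaining valence electron, so Mg and Be sit at the high end of IE_3.
Valence configurations: C²⁺ [He]2s², B²⁺ [He]2s¹.
Tabulated IE_3 (kJ/mol): Mg 7733, Be 14849, C 4620, B 3660.
Putting it together, IE_3: B < C < Mg < Be.

B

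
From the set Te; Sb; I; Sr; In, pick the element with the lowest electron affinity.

Sr

Sr is in period 5, group 2; In is in period 5, group 13; Sb is in period 5, group 15; Te is in period 5, group 16; I is in period 5, group 17.
Adding an electron releases more energy for atoms nearer the top right (short of the noble gases).
All lie in period 5, so electron affinity increases left to right.
The lowest electron affinity among these belongs to Sr.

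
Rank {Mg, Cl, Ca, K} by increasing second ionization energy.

Ca < Mg < Cl < K

The second ionization energy removes an electron from the +1 ion. For each element: Mg⁺ still has 1 valence electron; Cl⁺ still has 6 valence electrons; Ca⁺ still has 1 valence electron; K⁺ is the bare [Ar] core.
Breaking into a closed-shell core is much more expensive than removing a leftover valence electron — K has the largest IE_2 here.
Valence configurations: Mg⁺ [Ne]3s¹, Cl⁺ [Ne]3s²3p⁴, Ca⁺ [Ar]4s¹.
The numbers (kJ/mol): Mg 1451, Cl 2298, Ca 1145, K 3052.
Overall IE_2 order: Ca < Mg < Cl < K.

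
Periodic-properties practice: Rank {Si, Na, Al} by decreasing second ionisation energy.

Na, Al, Si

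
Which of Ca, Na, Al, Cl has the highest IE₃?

Na

Consider each +2 ion: Ca²⁺ is the bare [Ar] core; Na²⁺ is already 1 electron into the core; Al²⁺ still has 1 valence electron; Cl²⁺ still has 5 valence electrons.
Breaking into a closed-shell core is much more expensive than removing a leftover valence electron — Ca and Na have the largest IE_3 here.
Valence configurations: Al²⁺ [Ne]3s¹, Cl²⁺ [Ne]3s²3p³.
Tabulated IE_3 (kJ/mol): Ca 4912, Na 6910, Al 2745, Cl 3822.
So the third ionization energies run Al < Cl < Ca < Na.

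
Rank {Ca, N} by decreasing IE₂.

N > Ca

The second ionization energy removes an electron from the +1 ion. For each element: Ca⁺ still has 1 valence electron; N⁺ still has 4 valence electrons.
All are still removing valence electrons, so compare the +1 ions as you would atoms: IE_2 generally rises across a period (higher Z_eff) and falls down a group (larger shell), subject to the usual subshell exceptions.
Valence configurations: Ca⁺ [Ar]4s¹, N⁺ [He]2s²2p².
The numbers (kJ/mol): Ca 1145, N 2856.
Putting it together, IE_2: Ca < N.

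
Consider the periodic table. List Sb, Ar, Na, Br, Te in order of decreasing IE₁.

Na is in period 3, group 1; Ar is in period 3, group 18; Br is in period 4, group 17; Sb is in period 5, group 15; Te is in period 5, group 16.
Across a period the outer electron is held more tightly (higher IE₁); down a group it sits in a higher shell, more shielded, and comes off more easily.
These span different periods and groups, so the two trends combine.
Sb > Na: period and group pull opposite ways; the across-period shift dominates (831 vs 496 kJ/mol).
Te > Sb: both are in period 5; the period trend gives Te the larger value.
Br > Te: both effects reinforce here, so Br is clearly the higher of the two.
Ar > Br: relative to Br, both the across-period and down-group shifts push Ar's first ionization energy up.
For reference (kJ/mol): Na 496, Ar 1521, Br 1140, Sb 831, Te 869.
So from highest to lowest: Ar > Br > Te > Sb > Na.

Ar > Br > Te > Sb > Na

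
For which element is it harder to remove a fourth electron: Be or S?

The fourth ionization energy removes an electron from the +3 ion. For each element: Be³⁺ is already 1 electron into the core; S³⁺ still has 3 valence electrons.
Pulling an electron out of a noble-gas core costs far more than removing a remaining valence electron, so Be sits at the high end of IE_4.
Approximate IE_4 values (kJ/mol): Be 21007, S 4556.
Hence IE_4: S < Be.

Be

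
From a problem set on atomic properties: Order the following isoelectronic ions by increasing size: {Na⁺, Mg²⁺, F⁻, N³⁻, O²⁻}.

Mg²⁺ < Na⁺ < F⁻ < O²⁻ < N³⁻

All of these have 10 electrons, so size is governed by nuclear charge alone: the more protons, the stronger the pull on the same electron cloud, and the smaller the ion.
Nuclear charges: Mg²⁺ (Z=12), Na⁺ (Z=11), F⁻ (Z=9), O²⁻ (Z=8), N³⁻ (Z=7).
Smallest to largest: Mg²⁺ < Na⁺ < F⁻ < O²⁻ < N³⁻.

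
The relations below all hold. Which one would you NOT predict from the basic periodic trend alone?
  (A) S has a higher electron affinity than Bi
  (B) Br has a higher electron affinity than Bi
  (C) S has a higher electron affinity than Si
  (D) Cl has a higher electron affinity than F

The general trend: electron affinity increases across a period and decreases down a group.
(A) S (period 3, group 16) vs Bi (period 6, group 15): the stated order agrees with the simple trend.
(B) Br (period 4, group 17) vs Bi (period 6, group 15): the stated order agrees with the simple trend.
(C) S (period 3, group 16) vs Si (period 3, group 14): the stated order agrees with the simple trend.
(D) Cl (period 3, group 17) vs F (period 2, group 17): the stated order contradicts the simple trend.
The exception is (D): F's small 2p subshell makes the incoming electron feel strong e⁻–e⁻ repulsion, so Cl actually releases more energy on gaining an electron.

(D)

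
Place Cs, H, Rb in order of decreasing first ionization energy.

H > Rb > Cs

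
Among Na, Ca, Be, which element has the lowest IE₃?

Ca

After 2 electrons have been removed, what remains? Na²⁺ is already 1 electron into the core; Ca²⁺ is the bare [Ar] core; Be²⁺ is the bare [He] core.
All of these are removing an electron from a noble-gas core or deeper; the smaller core (lower principal quantum number) is held far more tightly, and within a period the higher nuclear charge binds the same core more tightly.
Approximate IE_3 values (kJ/mol): Na 6910, Ca 4912, Be 14849.
Hence IE_3: Ca < Na < Be.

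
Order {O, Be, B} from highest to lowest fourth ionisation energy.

B > Be > O

The fourth ionization energy removes an electron from the +3 ion. For each element: O³⁺ still has 3 valence electrons; Be³⁺ is already 1 electron into the core; B³⁺ is the bare [He] core.
Core electrons are held far more tightly than valence electrons, so Be and B top the IE_4 order.
Tabulated IE_4 (kJ/mol): O 7469, Be 21007, B 25026.
Putting it together, IE_4: O < Be < B.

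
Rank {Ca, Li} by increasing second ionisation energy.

IE_2 is the cost of taking one more electron from the +1 cation: Ca⁺ still has 1 valence electron; Li⁺ is the bare [He] core.
Breaking into a closed-shell core is much more expensive than removing a leftover valence electron — Li has the largest IE_2 here.
Approximate IE_2 values (kJ/mol): Ca 1145, Li 7298.
Overall IE_2 order: Ca < Li.

Ca < Li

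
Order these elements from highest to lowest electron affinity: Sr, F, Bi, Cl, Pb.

F is in period 2, group 17; Cl is in period 3, group 17; Sr is in period 5, group 2; Pb is in period 6, group 14; Bi is in period 6, group 15.
Electron affinity generally becomes more exothermic across a period toward the halogens and less exothermic down a group.
These span different periods and groups, so the two trends combine.
Pb > Sr: the two effects oppose for this pair; the across-period effect wins (35 vs 5 kJ/mol).
Bi > Pb: Bi lies to the right of Pb in period 6, so the across-period effect alone puts Bi higher.
F > Bi: both effects reinforce here, so F is clearly the higher of the two.
Cl > F: this pair runs against the simple trend — see the exception note.
Note the exception: Cl has a higher electron affinity than F, contrary to the simple trend — F's small 2p subshell makes the incoming electron feel strong e⁻–e⁻ repulsion, so Cl actually releases more energy on gaining an electron.
For reference (kJ/mol): F 328, Cl 349, Sr 5, Pb 35, Bi 91.
So from highest to lowest: Cl > F > Bi > Pb > Sr.

Cl, F, Bi, Pb, Sr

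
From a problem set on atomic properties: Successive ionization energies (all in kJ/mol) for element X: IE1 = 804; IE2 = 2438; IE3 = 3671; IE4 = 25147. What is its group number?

Group 13

Look for the largest jump between consecutive ionization energies: IE4/IE3 ≈ 6.9, far larger than any earlier ratio.
That jump marks the point where a core electron is being removed. So the atom has 3 valence electrons.
A main-group element with 3 valence electrons is in group 13.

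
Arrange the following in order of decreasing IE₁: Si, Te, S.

Si is in period 3, group 14; S is in period 3, group 16; Te is in period 5, group 16.
IE₁ increases left→right with effective nuclear charge and decreases top→bottom as the valence shell moves farther out.
Neither a single period nor a single group — weigh both effects.
Te > Si: period and group pull opposite ways; the across-period shift dominates (869 vs 786 kJ/mol).
S > Te: they share group 16; the group trend gives S the larger value.
For reference (kJ/mol): Si 786, S 1000, Te 869.
So from highest to lowest: S > Te > Si.

S > Te > Si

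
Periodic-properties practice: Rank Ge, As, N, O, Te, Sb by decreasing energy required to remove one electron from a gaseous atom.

N, O, As, Te, Sb, Ge

N is in period 2, group 15; O is in period 2, group 16; Ge is in period 4, group 14; As is in period 4, group 15; Sb is in period 5, group 15; Te is in period 5, group 16.
Across a period the outer electron is held more tightly (higher IE₁); down a group it sits in a higher shell, more shielded, and comes off more easily.
Here both period and group differ, so the two effects have to be weighed against each other.
Sb > Ge: period and group pull opposite ways; the across-period shift dominates (831 vs 762 kJ/mol).
Te > Sb: both are in period 5; the period trend gives Te the larger value.
As > Te: period and group pull opposite ways; the down-group shift dominates (947 vs 869 kJ/mol).
O > As: both effects reinforce here, so O is clearly the higher of the two.
N > O: this pair runs against the simple trend — see the exception note.
Note the exception: N has a higher first ionization energy than O, contrary to the simple trend — pairing an electron in O's 2p⁴ costs repulsion energy, so O ionizes more easily than half-filled N (2p³).
Approximate values (kJ/mol): N 1402, O 1314, Ge 762, As 947, Sb 831, Te 869.
So from highest to lowest: N > O > As > Te > Sb > Ge.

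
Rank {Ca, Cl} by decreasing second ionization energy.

Cl, Ca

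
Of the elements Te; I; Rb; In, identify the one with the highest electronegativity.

I

Rb is in period 5, group 1; In is in period 5, group 13; Te is in period 5, group 16; I is in period 5, group 17.
Electronegativity increases across a period and decreases down a group, tracking effective nuclear charge and atomic size.
All lie in period 5, so electronegativity increases left to right.
The highest electronegativity among these belongs to I.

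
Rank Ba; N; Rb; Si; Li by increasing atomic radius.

N, Si, Li, Ba, Rb

Li is in period 2, group 1; N is in period 2, group 15; Si is in period 3, group 14; Rb is in period 5, group 1; Ba is in period 6, group 2.
Atomic radius shrinks across a period as nuclear charge pulls the same shell inward, and grows down a group as new shells are added.
These span different periods and groups, so the two trends combine.
Si > N: both effects reinforce here, so Si is clearly the larger of the two.
Li > Si: period and group pull opposite ways; the across-period shift dominates (133 vs 116 pm).
Ba > Li: the two effects oppose for this pair; the down-group effect wins (196 vs 133 pm).
Rb > Ba: period and group pull opposite ways; the across-period shift dominates (210 vs 196 pm).
For reference (pm): Li 133, N 71, Si 116, Rb 210, Ba 196.
So from smallest to largest: N < Si < Li < Ba < Rb.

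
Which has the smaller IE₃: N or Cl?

Cl

After 2 electrons have been removed, what remains? N²⁺ still has 3 valence electrons; Cl²⁺ still has 5 valence electrons.
All are still removing valence electrons, so compare the +2 ions as you would atoms: IE_3 generally rises across a period (higher Z_eff) and falls down a group (larger shell), subject to the usual subshell exceptions.
Valence configurations: N²⁺ [He]2s²2p¹, Cl²⁺ [Ne]3s²3p³.
Tabulated IE_3 (kJ/mol): N 4578, Cl 3822.
Hence IE_3: Cl < N.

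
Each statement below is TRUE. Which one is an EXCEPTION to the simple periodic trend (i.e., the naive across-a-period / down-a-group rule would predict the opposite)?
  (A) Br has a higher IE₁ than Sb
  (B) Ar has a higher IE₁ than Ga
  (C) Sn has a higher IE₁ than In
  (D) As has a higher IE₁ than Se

(D)

The general trend: IE₁ increases across a period and decreases down a group.
(A) Br (period 4, group 17) vs Sb (period 5, group 15): the stated order agrees with the simple trend.
(B) Ar (period 3, group 18) vs Ga (period 4, group 13): the stated order agrees with the simple trend.
(C) Sn (period 5, group 14) vs In (period 5, group 13): the stated order agrees with the simple trend.
(D) As (period 4, group 15) vs Se (period 4, group 16): the stated order contradicts the simple trend.
The exception is (D): Se (4p⁴) ionizes more easily than half-filled As (4p³).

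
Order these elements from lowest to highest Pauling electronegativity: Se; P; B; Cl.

B, P, Se, Cl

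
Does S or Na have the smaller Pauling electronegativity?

Na is in period 3, group 1; S is in period 3, group 16.
EN rises left→right (higher Z_eff, smaller atoms) and falls top→bottom (larger, more shielded atoms).
All lie in period 3, so electronegativity increases left to right.
So Na has the smaller Pauling electronegativity (Na < S).

Na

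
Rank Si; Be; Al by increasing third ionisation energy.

Consider each +2 ion: Si²⁺ still has 2 valence electrons; Be²⁺ is the bare [He] core; Al²⁺ still has 1 valence electron.
Pulling an electron out of a noble-gas core costs far more than removing a remaining valence electron, so Be sits at the high end of IE_3.
Valence configurations: Si²⁺ [Ne]3s², Al²⁺ [Ne]3s¹.
The numbers (kJ/mol): Si 3232, Be 14849, Al 2745.
So the third ionization energies run Al < Si < Be.

Al < Si < Be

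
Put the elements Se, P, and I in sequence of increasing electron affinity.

P < Se < I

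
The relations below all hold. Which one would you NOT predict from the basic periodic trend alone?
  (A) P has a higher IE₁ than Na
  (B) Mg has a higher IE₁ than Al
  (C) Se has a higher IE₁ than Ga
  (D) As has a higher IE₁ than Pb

(B)

The general trend: IE₁ increases across a period and decreases down a group.
(A) P (period 3, group 15) vs Na (period 3, group 1): the stated order agrees with the simple trend.
(B) Mg (period 3, group 2) vs Al (period 3, group 13): the stated order contradicts the simple trend.
(C) Se (period 4, group 16) vs Ga (period 4, group 13): the stated order agrees with the simple trend.
(D) As (period 4, group 15) vs Pb (period 6, group 14): the stated order agrees with the simple trend.
The exception is (B): Al's single 3p electron is easier to remove than one from Mg's filled 3s².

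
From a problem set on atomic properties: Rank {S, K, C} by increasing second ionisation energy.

Consider each +1 ion: S⁺ still has 5 valence electrons; K⁺ is the bare [Ar] core; C⁺ still has 3 valence electrons.
Pulling an electron out of a noble-gas core costs far more than removing a remaining valence electron, so K sits at the high end of IE_2.
Valence configurations: S⁺ [Ne]3s²3p³, C⁺ [He]2s²2p¹.
Approximate IE_2 values (kJ/mol): S 2252, K 3052, C 2353.
Hence IE_2: S < C < K.

S, C, K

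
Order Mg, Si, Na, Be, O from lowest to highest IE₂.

Mg < Si < Be < O < Na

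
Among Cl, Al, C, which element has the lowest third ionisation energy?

Al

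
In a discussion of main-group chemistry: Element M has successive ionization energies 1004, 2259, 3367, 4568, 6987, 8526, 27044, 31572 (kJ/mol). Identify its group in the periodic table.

Group 16

Look for the largest jump between consecutive ionization energies: IE7/IE6 ≈ 3.2, far larger than any earlier ratio.
That jump marks the point where a core electron is being removed. So the atom has 6 valence electrons.
A main-group element with 6 valence electrons is in group 16.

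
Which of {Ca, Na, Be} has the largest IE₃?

Be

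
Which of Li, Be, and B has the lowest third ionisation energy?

Consider each +2 ion: Li²⁺ is already 1 electron into the core; Be²⁺ is the bare [He] core; B²⁺ still has 1 valence electron.
Pulling an electron out of a noble-gas core costs far more than removing a remaining valence electron, so Li and Be sit at the high end of IE_3.
The numbers (kJ/mol): Li 11815, Be 14849, B 3660.
Overall IE_3 order: B < Li < Be.

B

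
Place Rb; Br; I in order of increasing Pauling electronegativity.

Rb < I < Br

Electronegativity increases across a period and decreases down a group, tracking effective nuclear charge and atomic size.
Neither a single period nor a single group — weigh both effects.
I > Rb: both are in period 5; the period trend gives I the larger value.
Br > I: Br sits above I in group 17, so the down-group effect alone puts Br higher.
Approximate values (Pauling): Br 2.96, Rb 0.82, I 2.66.
So from lowest to highest: Rb < I < Br.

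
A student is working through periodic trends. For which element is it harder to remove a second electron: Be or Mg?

Be

IE_2 is the cost of taking one more electron from the +1 cation: Be⁺ still has 1 valence electron; Mg⁺ still has 1 valence electron.
All are still removing valence electrons, so compare the +1 ions as you would atoms: IE_2 generally rises across a period (higher Z_eff) and falls down a group (larger shell), subject to the usual subshell exceptions.
Valence configurations: Be⁺ [He]2s¹, Mg⁺ [Ne]3s¹.
The numbers (kJ/mol): Be 1757, Mg 1451.
Overall IE_2 order: Mg < Be.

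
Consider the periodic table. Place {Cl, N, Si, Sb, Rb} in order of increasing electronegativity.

EN rises left→right (higher Z_eff, smaller atoms) and falls top→bottom (larger, more shielded atoms).
Here both period and group differ, so the two effects have to be weighed against each other.
Si > Rb: both effects reinforce here, so Si is clearly the higher of the two.
Sb > Si: period and group pull opposite ways; the across-period shift dominates (2.05 vs 1.90).
N > Sb: they share group 15; the group trend gives N the larger value.
Cl > N: the two effects oppose for this pair; the across-period effect wins (3.16 vs 3.04).
For reference (Pauling): N 3.04, Si 1.90, Cl 3.16, Rb 0.82, Sb 2.05.
So from lowest to highest: Rb < Si < Sb < N < Cl.

Rb < Si < Sb < N < Cl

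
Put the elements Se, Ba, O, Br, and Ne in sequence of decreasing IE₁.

Ne, O, Br, Se, Ba

First ionization energy rises across a period (greater Z_eff holds electrons more tightly) and falls down a group (valence electrons are farther from the nucleus).
These span different periods and groups, so the two trends combine.
Se > Ba: relative to Ba, both the across-period and down-group shifts push Se's first ionization energy up.
Br > Se: both are in period 4; the period trend gives Br the larger value.
O > Br: the two effects oppose for this pair; the down-group effect wins (1314 vs 1140 kJ/mol).
Ne > O: both are in period 2; the period trend gives Ne the larger value.
Approximate values (kJ/mol): O 1314, Ne 2081, Se 941, Br 1140, Ba 503.
So from highest to lowest: Ne > O > Br > Se > Ba.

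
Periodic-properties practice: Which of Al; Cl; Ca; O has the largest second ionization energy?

The second ionization energy removes an electron from the +1 ion. For each element: Al⁺ still has 2 valence electrons; Cl⁺ still has 6 valence electrons; Ca⁺ still has 1 valence electron; O⁺ still has 5 valence electrons.
All are still removing valence electrons, so compare the +1 ions as you would atoms: IE_2 generally rises across a period (higher Z_eff) and falls down a group (larger shell), subject to the usual subshell exceptions.
Valence configurations: Al⁺ [Ne]3s², Cl⁺ [Ne]3s²3p⁴, Ca⁺ [Ar]4s¹, O⁺ [He]2s²2p³.
Approximate IE_2 values (kJ/mol): Al 1817, Cl 2298, Ca 1145, O 3388.
Putting it together, IE_2: Ca < Al < Cl < O.

O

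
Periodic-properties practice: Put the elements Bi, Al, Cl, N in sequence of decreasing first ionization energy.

N, Cl, Bi, Al

N is in period 2, group 15; Al is in period 3, group 13; Cl is in period 3, group 17; Bi is in period 6, group 15.
Removing the outermost electron gets harder across a period and easier down a group.
These span different periods and groups, so the two trends combine.
Bi > Al: the two effects oppose for this pair; the across-period effect wins (703 vs 578 kJ/mol).
Cl > Bi: both effects reinforce here, so Cl is clearly the higher of the two.
N > Cl: period and group pull opposite ways; the down-group shift dominates (1402 vs 1251 kJ/mol).
Tabulated first ionization energy (kJ/mol): N 1402, Al 578, Cl 1251, Bi 703.
So from highest to lowest: N > Cl > Bi > Al.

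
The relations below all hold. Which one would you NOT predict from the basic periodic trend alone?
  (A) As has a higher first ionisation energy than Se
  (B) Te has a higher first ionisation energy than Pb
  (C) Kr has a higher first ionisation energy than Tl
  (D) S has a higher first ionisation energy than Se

(A)

The general trend: first ionisation energy increases across a period and decreases down a group.
(A) As (period 4, group 15) vs Se (period 4, group 16): the stated order contradicts the simple trend.
(B) Te (period 5, group 16) vs Pb (period 6, group 14): the stated order agrees with the simple trend.
(C) Kr (period 4, group 18) vs Tl (period 6, group 13): the stated order agrees with the simple trend.
(D) S (period 3, group 16) vs Se (period 4, group 16): the stated order agrees with the simple trend.
The exception is (A): Se (4p⁴) ionizes more easily than half-filled As (4p³).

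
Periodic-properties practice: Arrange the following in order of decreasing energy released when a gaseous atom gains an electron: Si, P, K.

Si > P > K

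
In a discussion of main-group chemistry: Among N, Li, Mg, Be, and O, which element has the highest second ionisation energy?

Li

Consider each +1 ion: N⁺ still has 4 valence electrons; Li⁺ is the bare [He] core; Mg⁺ still has 1 valence electron; Be⁺ still has 1 valence electron; O⁺ still has 5 valence electrons.
Core electrons are held far more tightly than valence electrons, so Li tops the IE_2 order.
Valence configurations: N⁺ [He]2s²2p², Mg⁺ [Ne]3s¹, Be⁺ [He]2s¹, O⁺ [He]2s²2p³.
Tabulated IE_2 (kJ/mol): N 2856, Li 7298, Mg 1451, Be 1757, O 3388.
Overall IE_2 order: Mg < Be < N < O < Li.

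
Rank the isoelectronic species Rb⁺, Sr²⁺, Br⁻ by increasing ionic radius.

Sr²⁺, Rb⁺, Br⁻

All of these have 36 electrons, so size is governed by nuclear charge alone: the more protons, the stronger the pull on the same electron cloud, and the smaller the ion.
Nuclear charges: Sr²⁺ (Z=38), Rb⁺ (Z=37), Br⁻ (Z=35).
Smallest to largest: Sr²⁺ < Rb⁺ < Br⁻.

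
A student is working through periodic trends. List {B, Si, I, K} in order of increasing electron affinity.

Adding an electron releases more energy for atoms nearer the top right (short of the noble gases).
Neither a single period nor a single group — weigh both effects.
K > B: this pair runs against the simple trend — see the exception note.
Si > K: relative to K, both the across-period and down-group shifts push Si's electron affinity up.
I > Si: the two effects oppose for this pair; the across-period effect wins (295 vs 134 kJ/mol).
Note the exception: K has a higher electron affinity than B, contrary to the simple trend — B's ns²np¹ configuration gives only a small electron affinity — the sparsely filled np subshell binds an added electron weakly.
For reference (kJ/mol): B 27, Si 134, K 48, I 295.
So from lowest to highest: B < K < Si < I.

B < K < Si < I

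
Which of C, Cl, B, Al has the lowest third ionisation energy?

Al

IE_3 is the cost of taking one more electron from the +2 cation: C²⁺ still has 2 valence electrons; Cl²⁺ still has 5 valence electrons; B²⁺ still has 1 valence electron; Al²⁺ still has 1 valence electron.
All are still removing valence electrons, so compare the +2 ions as you would atoms: IE_3 generally rises across a period (higher Z_eff) and falls down a group (larger shell), subject to the usual subshell exceptions.
Valence configurations: C²⁺ [He]2s², Cl²⁺ [Ne]3s²3p³, B²⁺ [He]2s¹, Al²⁺ [Ne]3s¹.
Tabulated IE_3 (kJ/mol): C 4620, Cl 3822, B 3660, Al 2745.
Hence IE_3: Al < B < Cl < C.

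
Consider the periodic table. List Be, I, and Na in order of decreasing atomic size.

Na > I > Be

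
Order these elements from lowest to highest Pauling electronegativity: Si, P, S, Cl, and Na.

Na < Si < P < S < Cl

Na is in period 3, group 1; Si is in period 3, group 14; P is in period 3, group 15; S is in period 3, group 16; Cl is in period 3, group 17.
EN rises left→right (higher Z_eff, smaller atoms) and falls top→bottom (larger, more shielded atoms).
All lie in period 3, so electronegativity increases left to right.
So from lowest to highest: Na < Si < P < S < Cl.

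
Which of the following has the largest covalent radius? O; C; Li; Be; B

Li

Moving right in a period, electrons are added to the same shell under a stronger nuclear pull, so atoms get smaller; moving down, a new shell is opened and atoms get larger.
All lie in period 2, so atomic radius increases right to left.
The largest covalent radius among these belongs to Li.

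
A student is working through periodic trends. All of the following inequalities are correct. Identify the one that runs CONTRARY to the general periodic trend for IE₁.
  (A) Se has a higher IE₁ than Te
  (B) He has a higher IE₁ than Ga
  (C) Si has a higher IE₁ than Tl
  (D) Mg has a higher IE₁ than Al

The general trend: IE₁ increases across a period and decreases down a group.
(A) Se (period 4, group 16) vs Te (period 5, group 16): the stated order agrees with the simple trend.
(B) He (period 1, group 18) vs Ga (period 4, group 13): the stated order agrees with the simple trend.
(C) Si (period 3, group 14) vs Tl (period 6, group 13): the stated order agrees with the simple trend.
(D) Mg (period 3, group 2) vs Al (period 3, group 13): the stated order contradicts the simple trend.
The exception is (D): Al's single 3p electron is easier to remove than one from Mg's filled 3s².

(D)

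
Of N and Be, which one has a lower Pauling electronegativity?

Be is in period 2, group 2; N is in period 2, group 15.
Atoms toward the upper right of the periodic table pull bonding electrons most strongly.
All lie in period 2, so electronegativity increases left to right.
So Be has the lower Pauling electronegativity (Be < N).

Be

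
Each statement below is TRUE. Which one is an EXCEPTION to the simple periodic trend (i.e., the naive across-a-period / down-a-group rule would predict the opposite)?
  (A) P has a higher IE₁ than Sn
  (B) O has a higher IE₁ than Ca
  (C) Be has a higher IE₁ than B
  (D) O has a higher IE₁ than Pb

(C)

The general trend: IE₁ increases across a period and decreases down a group.
(A) P (period 3, group 15) vs Sn (period 5, group 14): the stated order agrees with the simple trend.
(B) O (period 2, group 16) vs Ca (period 4, group 2): the stated order agrees with the simple trend.
(C) Be (period 2, group 2) vs B (period 2, group 13): the stated order contradicts the simple trend.
(D) O (period 2, group 16) vs Pb (period 6, group 14): the stated order agrees with the simple trend.
The exception is (C): removing B's lone 2p electron is easier than breaking Be's filled 2s².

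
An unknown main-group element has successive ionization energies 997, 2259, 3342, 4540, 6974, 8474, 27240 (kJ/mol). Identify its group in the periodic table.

Group 16

Look for the largest jump between consecutive ionization energies: IE7/IE6 ≈ 3.2, far larger than any earlier ratio.
That jump marks the point where a core electron is being removed. So the atom has 6 valence electrons.
A main-group element with 6 valence electrons is in group 16.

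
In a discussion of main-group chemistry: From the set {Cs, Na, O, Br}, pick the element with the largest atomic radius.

Cs

O is in period 2, group 16; Na is in period 3, group 1; Br is in period 4, group 17; Cs is in period 6, group 1.
Moving right in a period, electrons are added to the same shell under a stronger nuclear pull, so atoms get smaller; moving down, a new shell is opened and atoms get larger.
These span different periods and groups, so the two trends combine.
Br > O: the two effects oppose for this pair; the down-group effect wins (114 vs 63 pm).
Na > Br: period and group pull opposite ways; the across-period shift dominates (155 vs 114 pm).
Cs > Na: they share group 1; the group trend gives Cs the larger value.
For reference (pm): O 63, Na 155, Br 114, Cs 232.
The largest atomic radius among these belongs to Cs.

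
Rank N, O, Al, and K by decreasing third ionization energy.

IE_3 is the cost of taking one more electron from the +2 cation: N²⁺ still has 3 valence electrons; O²⁺ still has 4 valence electrons; Al²⁺ still has 1 valence electron; K²⁺ is already 1 electron into the core.
Usually core removal costs more than valence removal, but here the competition is close: a tightly held n=2 valence electron can cost more to remove than an n=3 core electron, so the actual values have to decide it.
Valence configurations: N²⁺ [He]2s²2p¹, O²⁺ [He]2s²2p², Al²⁺ [Ne]3s¹.
The numbers (kJ/mol): N 4578, O 5300, Al 2745, K 4420.
So the third ionization energies run Al < K < N < O.

O, N, K, Al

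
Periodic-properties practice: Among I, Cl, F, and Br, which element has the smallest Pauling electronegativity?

I

EN rises left→right (higher Z_eff, smaller atoms) and falls top→bottom (larger, more shielded atoms).
All are in group 17, so electronegativity increases up the group.
The smallest Pauling electronegativity among these belongs to I.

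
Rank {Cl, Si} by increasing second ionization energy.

Si, Cl

Consider each +1 ion: Cl⁺ still has 6 valence electrons; Si⁺ still has 3 valence electrons.
All are still removing valence electrons, so compare the +1 ions as you would atoms: IE_2 generally rises across a period (higher Z_eff) and falls down a group (larger shell), subject to the usual subshell exceptions.
Valence configurations: Cl⁺ [Ne]3s²3p⁴, Si⁺ [Ne]3s²3p¹.
Tabulated IE_2 (kJ/mol): Cl 2298, Si 1577.
Hence IE_2: Si < Cl.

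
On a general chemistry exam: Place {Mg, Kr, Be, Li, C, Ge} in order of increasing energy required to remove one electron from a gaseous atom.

Li < Mg < Ge < Be < C < Kr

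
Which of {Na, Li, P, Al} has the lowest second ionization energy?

Al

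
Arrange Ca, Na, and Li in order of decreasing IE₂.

After 1 electron has been removed, what remains? Ca⁺ still has 1 valence electron; Na⁺ is the bare [Ne] core; Li⁺ is the bare [He] core.
Core electrons are held far more tightly than valence electrons, so Na and Li top the IE_2 order.
The numbers (kJ/mol): Ca 1145, Na 4562, Li 7298.
Hence IE_2: Ca < Na < Li.

Li > Na > Ca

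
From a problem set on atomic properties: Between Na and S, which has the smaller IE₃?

S

After 2 electrons have been removed, what remains? Na²⁺ is already 1 electron into the core; S²⁺ still has 4 valence electrons.
Core electrons are held far more tightly than valence electrons, so Na tops the IE_3 order.
Tabulated IE_3 (kJ/mol): Na 6910, S 3357.
Putting it together, IE_3: S < Na.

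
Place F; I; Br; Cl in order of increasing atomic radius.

F, Cl, Br, I

F is in period 2, group 17; Cl is in period 3, group 17; Br is in period 4, group 17; I is in period 5, group 17.
Atomic radius shrinks across a period as nuclear charge pulls the same shell inward, and grows down a group as new shells are added.
All are in group 17, so atomic radius increases down the group.
So from smallest to largest: F < Cl < Br < I.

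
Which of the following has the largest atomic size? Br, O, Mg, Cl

Mg

O is in period 2, group 16; Mg is in period 3, group 2; Cl is in period 3, group 17; Br is in period 4, group 17.
Atomic radius shrinks across a period as nuclear charge pulls the same shell inward, and grows down a group as new shells are added.
Here both period and group differ, so the two effects have to be weighed against each other.
Cl > O: the two effects oppose for this pair; the down-group effect wins (99 vs 63 pm).
Br > Cl: they share group 17; the group trend gives Br the larger value.
Mg > Br: the two effects oppose for this pair; the across-period effect wins (139 vs 114 pm).
Approximate values (pm): O 63, Mg 139, Cl 99, Br 114.
The largest atomic size among these belongs to Mg.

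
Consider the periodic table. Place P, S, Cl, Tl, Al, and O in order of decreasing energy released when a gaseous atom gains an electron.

Atoms with high Z_eff and room in the valence shell (especially the halogens) have the most exothermic electron affinities.
Here both period and group differ, so the two effects have to be weighed against each other.
Al > Tl: Al sits above Tl in group 13, so the down-group effect alone puts Al higher.
P > Al: both are in period 3; the period trend gives P the larger value.
O > P: both effects reinforce here, so O is clearly the higher of the two.
S > O: this pair runs against the simple trend — see the exception note.
Cl > S: Cl lies to the right of S in period 3, so the across-period effect alone puts Cl higher.
Note the exception: S has a higher electron affinity than O, contrary to the simple trend — the compact 2p subshell of O repels the added electron more than S's larger 3p does.
Approximate values (kJ/mol): O 141, Al 42, P 72, S 200, Cl 349, Tl 19.
So from highest to lowest: Cl > S > O > P > Al > Tl.

Cl > S > O > P > Al > Tl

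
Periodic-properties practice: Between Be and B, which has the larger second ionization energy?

The second ionization energy removes an electron from the +1 ion. For each element: Be⁺ still has 1 valence electron; B⁺ still has 2 valence electrons.
All are still removing valence electrons, so compare the +1 ions as you would atoms: IE_2 generally rises across a period (higher Z_eff) and falls down a group (larger shell), subject to the usual subshell exceptions.
Valence configurations: Be⁺ [He]2s¹, B⁺ [He]2s².
Tabulated IE_2 (kJ/mol): Be 1757, B 2427.
Overall IE_2 order: Be < B.

B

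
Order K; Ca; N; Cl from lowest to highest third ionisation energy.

IE_3 is the cost of taking one more electron from the +2 cation: K²⁺ is already 1 electron into the core; Ca²⁺ is the bare [Ar] core; N²⁺ still has 3 valence electrons; Cl²⁺ still has 5 valence electrons.
Usually core removal costs more than valence removal, but here the competition is close: a tightly held n=2 valence electron can cost more to remove than an n=3 core electron, so the actual values have to decide it.
Valence configurations: N²⁺ [He]2s²2p¹, Cl²⁺ [Ne]3s²3p³.
Tabulated IE_3 (kJ/mol): K 4420, Ca 4912, N 4578, Cl 3822.
So the third ionization energies run Cl < K < N < Ca.

Cl < K < N < Ca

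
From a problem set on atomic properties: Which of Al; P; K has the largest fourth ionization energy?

The fourth ionization energy removes an electron from the +3 ion. For each element: Al³⁺ is the bare [Ne] core; P³⁺ still has 2 valence electrons; K³⁺ is already 2 electrons into the core.
Pulling an electron out of a noble-gas core costs far more than removing a remaining valence electron, so K and Al sit at the high end of IE_4.
Approximate IE_4 values (kJ/mol): Al 11577, P 4964, K 5877.
Hence IE_4: P < K < Al.

Al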